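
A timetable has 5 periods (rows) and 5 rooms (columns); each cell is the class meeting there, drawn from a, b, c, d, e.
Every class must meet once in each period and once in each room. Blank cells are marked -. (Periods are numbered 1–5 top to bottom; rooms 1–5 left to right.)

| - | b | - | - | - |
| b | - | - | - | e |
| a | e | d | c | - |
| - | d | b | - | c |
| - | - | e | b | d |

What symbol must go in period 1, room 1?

d

Period 1, room 5: period 1 has {b} and room 5 has {c, d, e}, leaving only a.
Period 1, room 3: period 1 has {a, b} and room 3 has {b, d, e}, leaving only c.
Period 2, room 3: period 2 has {b, e} and room 3 has {b, c, d, e}, leaving only a.
Period 2, room 2: period 2 has {a, b, e} and room 2 has {b, d, e}, leaving only c.
Period 2, room 4: period 2 has {a, b, c, e} and room 4 has {b, c}, leaving only d.
Period 1, room 4: period 1 has {a, b, c} and room 4 has {b, c, d}, leaving only e.
Period 1 already has {a, b, c, e} and room 1 already has {a, b}, so period 1, room 1 must be d.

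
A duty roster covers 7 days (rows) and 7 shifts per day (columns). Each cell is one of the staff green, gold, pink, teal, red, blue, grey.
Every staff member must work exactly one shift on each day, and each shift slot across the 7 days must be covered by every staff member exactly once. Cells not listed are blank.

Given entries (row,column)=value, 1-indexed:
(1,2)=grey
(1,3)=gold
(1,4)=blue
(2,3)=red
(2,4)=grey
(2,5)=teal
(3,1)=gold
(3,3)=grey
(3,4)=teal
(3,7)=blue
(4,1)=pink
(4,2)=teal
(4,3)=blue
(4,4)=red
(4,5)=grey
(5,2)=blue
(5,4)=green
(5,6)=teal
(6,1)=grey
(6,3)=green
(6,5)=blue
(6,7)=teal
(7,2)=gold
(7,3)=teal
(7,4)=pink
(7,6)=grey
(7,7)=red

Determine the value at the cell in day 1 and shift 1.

Day 5, shift 1: day 5 has {green, teal, blue} and shift 1 has {gold, pink, grey}, leaving only red.
Day 5, shift 3: day 5 has {green, teal, red, blue} and shift 3 has {green, gold, teal, red, blue, grey}, leaving only pink.
Day 5, shift 5: day 5 has {green, pink, teal, red, blue} and shift 5 has {teal, blue, grey}, leaving only gold.
Day 5, shift 7: day 5 has {green, gold, pink, teal, red, blue} and shift 7 has {teal, red, blue}, leaving only grey.
Day 6, shift 4: day 6 has {green, teal, blue, grey} and shift 4 has {green, pink, teal, red, blue, grey}, leaving only gold.
Day 7, shift 5: day 7 has {gold, pink, teal, red, grey} and shift 5 has {gold, teal, blue, grey}, leaving only green.
Day 7, shift 1: day 7 has {green, gold, pink, teal, red, grey} and shift 1 has {gold, pink, red, grey}, leaving only blue.
Day 2, shift 1: day 2 has {teal, red, grey} and shift 1 has {gold, pink, red, blue, grey}, leaving only green.
Day 1 already has {gold, blue, grey} and shift 1 already has {green, gold, pink, red, blue, grey}, so day 1, shift 1 must be teal.

teal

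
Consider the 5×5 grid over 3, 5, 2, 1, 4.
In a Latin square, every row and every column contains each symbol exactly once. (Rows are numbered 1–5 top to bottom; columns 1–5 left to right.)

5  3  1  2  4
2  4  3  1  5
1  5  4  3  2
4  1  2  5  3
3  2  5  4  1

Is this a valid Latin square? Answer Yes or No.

Each row is a permutation of the 5 symbols, and so is each column.

Yes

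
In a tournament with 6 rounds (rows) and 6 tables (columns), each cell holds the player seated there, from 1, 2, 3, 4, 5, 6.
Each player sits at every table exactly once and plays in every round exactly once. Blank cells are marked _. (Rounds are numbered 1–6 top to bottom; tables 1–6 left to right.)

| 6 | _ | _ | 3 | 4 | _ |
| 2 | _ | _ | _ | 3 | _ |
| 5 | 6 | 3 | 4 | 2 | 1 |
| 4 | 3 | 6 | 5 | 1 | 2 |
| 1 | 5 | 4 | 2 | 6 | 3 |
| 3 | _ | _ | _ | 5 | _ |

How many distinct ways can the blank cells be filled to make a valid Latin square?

3

Round 1, table 2: eliminating its round and table leaves {1, 2}.
Round 1, table 3: eliminating its round and table leaves {1, 2, 5}.
Round 1, table 6: eliminating its round and table leaves {5}.
Round 2, table 2: eliminating its round and table leaves {1, 4}.
Round 2, table 3: eliminating its round and table leaves {1, 5}.
Round 2, table 4: eliminating its round and table leaves {1, 6}.
Round 2, table 6: eliminating its round and table leaves {4, 5, 6}.
Round 6, table 2: eliminating its round and table leaves {1, 2, 4}.
Round 6, table 3: eliminating its round and table leaves {1, 2}.
Round 6, table 4: eliminating its round and table leaves {1, 6}.
Round 6, table 6: eliminating its round and table leaves {4, 6}.
Enumerating the assignments across these blanks that avoid any round or table repeat gives 3 completions.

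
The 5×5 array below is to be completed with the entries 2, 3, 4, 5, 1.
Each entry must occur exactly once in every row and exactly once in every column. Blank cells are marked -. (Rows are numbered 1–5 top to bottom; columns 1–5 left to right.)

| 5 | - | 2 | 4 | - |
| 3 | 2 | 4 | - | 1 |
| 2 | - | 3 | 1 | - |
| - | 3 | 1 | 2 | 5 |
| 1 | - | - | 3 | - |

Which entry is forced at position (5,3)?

5

Row 5 already has {3, 1} and column 3 already has {2, 3, 4, 1}, so row 5, column 3 must be 5.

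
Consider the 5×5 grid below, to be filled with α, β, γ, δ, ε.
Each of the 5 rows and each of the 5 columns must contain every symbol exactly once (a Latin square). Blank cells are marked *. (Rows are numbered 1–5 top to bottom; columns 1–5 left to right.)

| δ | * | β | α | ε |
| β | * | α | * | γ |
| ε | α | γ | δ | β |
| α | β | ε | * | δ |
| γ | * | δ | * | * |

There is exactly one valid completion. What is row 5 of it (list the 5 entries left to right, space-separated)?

γ ε δ β α

Row 5, column 2: row 5 has {γ, δ} and column 2 has {α, β}, leaving only ε.
Row 5, column 4: row 5 has {γ, δ, ε} and column 4 has {α, δ}, leaving only β.
Row 5, column 5: row 5 has {β, γ, δ, ε} and column 5 has {β, γ, δ, ε}, leaving only α.
So row 5 reads: γ ε δ β α.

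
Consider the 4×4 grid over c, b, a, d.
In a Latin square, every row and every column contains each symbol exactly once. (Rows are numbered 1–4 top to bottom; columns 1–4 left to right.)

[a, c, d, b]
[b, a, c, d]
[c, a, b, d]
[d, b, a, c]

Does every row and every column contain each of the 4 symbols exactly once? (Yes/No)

Every row is a permutation, but column 4 contains d twice (at rows 2 and 3).

No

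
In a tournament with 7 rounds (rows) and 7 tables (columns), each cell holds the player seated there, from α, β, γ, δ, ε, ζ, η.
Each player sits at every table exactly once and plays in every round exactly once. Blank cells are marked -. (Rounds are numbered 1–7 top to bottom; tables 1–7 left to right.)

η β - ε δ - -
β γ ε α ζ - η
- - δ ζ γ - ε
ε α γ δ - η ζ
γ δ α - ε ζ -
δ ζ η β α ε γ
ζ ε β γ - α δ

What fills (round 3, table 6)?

β

Round 3 already has {γ, δ, ε, ζ} and table 6 already has {α, ε, ζ, η}, so round 3, table 6 must be β.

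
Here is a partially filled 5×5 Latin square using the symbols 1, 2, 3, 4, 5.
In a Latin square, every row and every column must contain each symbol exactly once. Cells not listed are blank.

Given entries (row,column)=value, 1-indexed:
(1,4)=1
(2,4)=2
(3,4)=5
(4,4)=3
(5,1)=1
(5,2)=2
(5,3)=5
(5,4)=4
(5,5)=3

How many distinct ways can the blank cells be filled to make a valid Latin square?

Row 1, column 1: eliminating its row and column leaves {2, 3, 4, 5}.
Row 1, column 2: eliminating its row and column leaves {3, 4, 5}.
Row 1, column 3: eliminating its row and column leaves {2, 3, 4}.
Row 1, column 5: eliminating its row and column leaves {2, 4, 5}.
Row 2, column 1: eliminating its row and column leaves {3, 4, 5}.
Row 2, column 2: eliminating its row and column leaves {1, 3, 4, 5}.
Row 2, column 3: eliminating its row and column leaves {1, 3, 4}.
Row 2, column 5: eliminating its row and column leaves {1, 4, 5}.
Row 3, column 1: eliminating its row and column leaves {2, 3, 4}.
Row 3, column 2: eliminating its row and column leaves {1, 3, 4}.
Row 3, column 3: eliminating its row and column leaves {1, 2, 3, 4}.
Row 3, column 5: eliminating its row and column leaves {1, 2, 4}.
Row 4, column 1: eliminating its row and column leaves {2, 4, 5}.
Row 4, column 2: eliminating its row and column leaves {1, 4, 5}.
Row 4, column 3: eliminating its row and column leaves {1, 2, 4}.
Row 4, column 5: eliminating its row and column leaves {1, 2, 4, 5}.
Enumerating the assignments across these blanks that avoid any row or column repeat gives 56 completions.

56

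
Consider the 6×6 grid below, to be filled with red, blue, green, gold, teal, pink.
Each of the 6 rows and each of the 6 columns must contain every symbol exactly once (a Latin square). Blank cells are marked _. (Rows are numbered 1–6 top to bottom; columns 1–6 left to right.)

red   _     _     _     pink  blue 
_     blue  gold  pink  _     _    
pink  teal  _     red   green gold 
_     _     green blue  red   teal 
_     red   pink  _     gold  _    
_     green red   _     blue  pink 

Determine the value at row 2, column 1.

Row 1, column 2: row 1 has {red, blue, pink} and column 2 has {red, blue, green, teal}, leaving only gold.
Row 1, column 3: row 1 has {red, blue, gold, pink} and column 3 has {red, green, gold, pink}, leaving only teal.
Row 1, column 4: row 1 has {red, blue, gold, teal, pink} and column 4 has {red, blue, pink}, leaving only green.
Row 2, column 5: row 2 has {blue, gold, pink} and column 5 has {red, blue, green, gold, pink}, leaving only teal.
Row 2 already has {blue, gold, teal, pink} and column 1 already has {red, pink}, so row 2, column 1 must be green.

green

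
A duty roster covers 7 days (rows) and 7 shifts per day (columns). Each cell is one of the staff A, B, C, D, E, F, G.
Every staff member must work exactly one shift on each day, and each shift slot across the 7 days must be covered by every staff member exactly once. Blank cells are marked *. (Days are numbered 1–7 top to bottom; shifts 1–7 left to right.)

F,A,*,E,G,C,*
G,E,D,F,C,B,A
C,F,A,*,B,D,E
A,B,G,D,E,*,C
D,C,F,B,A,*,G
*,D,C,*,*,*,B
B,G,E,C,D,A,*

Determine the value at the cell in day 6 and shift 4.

A

Day 1, shift 3: day 1 has {A, C, E, F, G} and shift 3 has {A, C, D, E, F, G}, leaving only B.
Day 1, shift 7: day 1 has {A, B, C, E, F, G} and shift 7 has {A, B, C, E, G}, leaving only D.
Day 3, shift 4: day 3 has {A, B, C, D, E, F} and shift 4 has {B, C, D, E, F}, leaving only G.
Day 6 already has {B, C, D} and shift 4 already has {B, C, D, E, F, G}, so day 6, shift 4 must be A.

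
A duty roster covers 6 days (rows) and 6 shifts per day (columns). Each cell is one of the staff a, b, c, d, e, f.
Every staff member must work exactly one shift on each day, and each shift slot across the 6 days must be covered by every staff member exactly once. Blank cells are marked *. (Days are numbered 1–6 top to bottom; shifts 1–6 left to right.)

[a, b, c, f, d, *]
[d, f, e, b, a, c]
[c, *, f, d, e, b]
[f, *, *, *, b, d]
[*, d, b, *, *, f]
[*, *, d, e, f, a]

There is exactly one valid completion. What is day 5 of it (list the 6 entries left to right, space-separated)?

e d b a c f

Day 5, shift 1: day 5 has {b, d, f} and shift 1 has {a, c, d, f}, leaving only e.
Day 5, shift 5: day 5 has {b, d, e, f} and shift 5 has {a, b, d, e, f}, leaving only c.
Day 5, shift 4: day 5 has {b, c, d, e, f} and shift 4 has {b, d, e, f}, leaving only a.
So day 5 reads: e d b a c f.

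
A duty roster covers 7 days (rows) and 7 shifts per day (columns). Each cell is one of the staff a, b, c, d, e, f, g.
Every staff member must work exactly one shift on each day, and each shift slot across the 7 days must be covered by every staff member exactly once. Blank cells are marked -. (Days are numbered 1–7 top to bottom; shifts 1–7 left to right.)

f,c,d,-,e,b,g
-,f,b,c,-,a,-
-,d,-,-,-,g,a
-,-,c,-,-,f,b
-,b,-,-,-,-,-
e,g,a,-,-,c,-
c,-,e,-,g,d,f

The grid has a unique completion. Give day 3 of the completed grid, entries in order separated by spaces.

Day 3, shift 1: day 3 has {a, d, g} and shift 1 has {c, e, f}, leaving only b.
Day 3, shift 3: day 3 has {a, b, d, g} and shift 3 has {a, b, c, d, e}, leaving only f.
Day 3, shift 4: day 3 has {a, b, d, f, g} and shift 4 has {c}, leaving only e.
Day 3, shift 5: day 3 has {a, b, d, e, f, g} and shift 5 has {e, g}, leaving only c.
So day 3 reads: b d f e c g a.

b d f e c g a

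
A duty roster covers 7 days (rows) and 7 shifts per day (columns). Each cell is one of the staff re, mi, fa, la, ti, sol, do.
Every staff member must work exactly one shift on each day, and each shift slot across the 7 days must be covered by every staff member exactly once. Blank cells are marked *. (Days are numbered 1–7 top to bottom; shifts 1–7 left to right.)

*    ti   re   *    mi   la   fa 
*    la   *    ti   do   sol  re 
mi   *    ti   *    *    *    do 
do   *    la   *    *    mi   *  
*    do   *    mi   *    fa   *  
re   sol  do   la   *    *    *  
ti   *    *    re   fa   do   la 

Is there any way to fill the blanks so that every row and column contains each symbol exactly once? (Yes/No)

No

Day 1, shift 1: day 1 has {re, mi, fa, la, ti} and shift 1 has {re, mi, ti, do}, so it must be sol.
Day 1, shift 4: day 1 has {re, mi, fa, la, ti, sol} and shift 4 has {re, mi, la, ti}, so it must be do.
Day 2, shift 1: day 2 has {re, la, ti, sol, do} and shift 1 has {re, mi, ti, sol, do}, so it must be fa.
Day 2, shift 3: day 2 has {re, fa, la, ti, sol, do} and shift 3 has {re, la, ti, do}, so it must be mi.
Day 3, shift 6: day 3 has {mi, ti, do} and shift 6 has {mi, fa, la, sol, do}, so it must be re.
Day 3, shift 2: day 3 has {re, mi, ti, do} and shift 2 has {la, ti, sol, do}, so it must be fa.
Day 3, shift 4: day 3 has {re, mi, fa, ti, do} and shift 4 has {re, mi, la, ti, do}, so it must be sol.
Day 3, shift 5: day 3 has {re, mi, fa, ti, sol, do} and shift 5 has {mi, fa, do}, so it must be la.
Day 4, shift 2: day 4 has {mi, la, do} and shift 2 has {fa, la, ti, sol, do}, so it must be re.
Day 4, shift 4: day 4 has {re, mi, la, do} and shift 4 has {re, mi, la, ti, sol, do}, so it must be fa.
Day 5, shift 1: day 5 has {mi, fa, do} and shift 1 has {re, mi, fa, ti, sol, do}, so it must be la.
Day 5, shift 3: day 5 has {mi, fa, la, do} and shift 3 has {re, mi, la, ti, do}, so it must be sol.
Now day 7, shift 3: day 7 together with shift 3 already contain {re, mi, fa, la, ti, sol, do} — every symbol — so nothing can go there. The grid has no valid completion.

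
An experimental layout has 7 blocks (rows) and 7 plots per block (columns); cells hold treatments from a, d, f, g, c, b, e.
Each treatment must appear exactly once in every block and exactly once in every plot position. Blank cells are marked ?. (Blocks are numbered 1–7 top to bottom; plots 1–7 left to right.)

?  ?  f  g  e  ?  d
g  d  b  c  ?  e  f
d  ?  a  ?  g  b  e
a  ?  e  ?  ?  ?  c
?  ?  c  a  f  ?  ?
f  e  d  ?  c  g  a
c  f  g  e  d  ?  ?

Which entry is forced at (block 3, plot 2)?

Block 3 already has {a, d, g, b, e} and plot 2 already has {d, f, e}, so block 3, plot 2 must be c.

c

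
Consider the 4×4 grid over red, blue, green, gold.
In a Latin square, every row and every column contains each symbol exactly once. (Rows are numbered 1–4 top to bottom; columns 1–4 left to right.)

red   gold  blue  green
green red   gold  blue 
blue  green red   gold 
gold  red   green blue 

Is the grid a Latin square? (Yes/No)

Every row is a permutation, but column 2 contains red twice (at rows 2 and 4).

No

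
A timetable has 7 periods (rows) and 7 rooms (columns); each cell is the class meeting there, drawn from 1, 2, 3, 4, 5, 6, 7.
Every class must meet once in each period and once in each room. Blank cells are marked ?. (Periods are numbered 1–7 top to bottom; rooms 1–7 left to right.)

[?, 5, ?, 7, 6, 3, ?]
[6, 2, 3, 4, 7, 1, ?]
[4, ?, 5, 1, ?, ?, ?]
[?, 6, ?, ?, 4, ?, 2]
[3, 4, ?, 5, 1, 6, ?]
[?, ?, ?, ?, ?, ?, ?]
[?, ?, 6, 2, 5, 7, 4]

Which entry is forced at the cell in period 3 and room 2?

Period 1, room 7: period 1 has {3, 5, 6, 7} and room 7 has {2, 4}, leaving only 1.
Period 1, room 1: period 1 has {1, 3, 5, 6, 7} and room 1 has {3, 4, 6}, leaving only 2.
Period 1, room 3: period 1 has {1, 2, 3, 5, 6, 7} and room 3 has {3, 5, 6}, leaving only 4.
Period 2, room 7: period 2 has {1, 2, 3, 4, 6, 7} and room 7 has {1, 2, 4}, leaving only 5.
Period 3, room 6: period 3 has {1, 4, 5} and room 6 has {1, 3, 6, 7}, leaving only 2.
Period 3, room 5: period 3 has {1, 2, 4, 5} and room 5 has {1, 4, 5, 6, 7}, leaving only 3.
Period 3 already has {1, 2, 3, 4, 5} and room 2 already has {2, 4, 5, 6}, so period 3, room 2 must be 7.

7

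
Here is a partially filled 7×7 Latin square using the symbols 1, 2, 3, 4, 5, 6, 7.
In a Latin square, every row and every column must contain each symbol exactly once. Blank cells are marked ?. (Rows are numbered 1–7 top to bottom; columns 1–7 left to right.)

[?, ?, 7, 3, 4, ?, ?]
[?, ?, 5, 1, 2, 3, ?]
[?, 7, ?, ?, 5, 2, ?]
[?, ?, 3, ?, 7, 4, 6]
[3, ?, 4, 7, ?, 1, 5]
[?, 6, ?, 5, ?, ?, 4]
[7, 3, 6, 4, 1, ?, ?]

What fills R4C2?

1

Row 2, column 2: row 2 has {1, 2, 3, 5} and column 2 has {3, 6, 7}, leaving only 4.
Row 2, column 1: row 2 has {1, 2, 3, 4, 5} and column 1 has {3, 7}, leaving only 6.
Row 2, column 7: row 2 has {1, 2, 3, 4, 5, 6} and column 7 has {4, 5, 6}, leaving only 7.
Row 3, column 3: row 3 has {2, 5, 7} and column 3 has {3, 4, 5, 6, 7}, leaving only 1.
Row 3, column 1: row 3 has {1, 2, 5, 7} and column 1 has {3, 6, 7}, leaving only 4.
Row 3, column 4: row 3 has {1, 2, 4, 5, 7} and column 4 has {1, 3, 4, 5, 7}, leaving only 6.
Row 3, column 7: row 3 has {1, 2, 4, 5, 6, 7} and column 7 has {4, 5, 6, 7}, leaving only 3.
Row 4, column 4: row 4 has {3, 4, 6, 7} and column 4 has {1, 3, 4, 5, 6, 7}, leaving only 2.
Row 5, column 2: row 5 has {1, 3, 4, 5, 7} and column 2 has {3, 4, 6, 7}, leaving only 2.
Row 5, column 5: row 5 has {1, 2, 3, 4, 5, 7} and column 5 has {1, 2, 4, 5, 7}, leaving only 6.
Row 6, column 3: row 6 has {4, 5, 6} and column 3 has {1, 3, 4, 5, 6, 7}, leaving only 2.
Row 6, column 1: row 6 has {2, 4, 5, 6} and column 1 has {3, 4, 6, 7}, leaving only 1.
Row 4, column 1: row 4 has {2, 3, 4, 6, 7} and column 1 has {1, 3, 4, 6, 7}, leaving only 5.
Row 4 already has {2, 3, 4, 5, 6, 7} and column 2 already has {2, 3, 4, 6, 7}, so row 4, column 2 must be 1.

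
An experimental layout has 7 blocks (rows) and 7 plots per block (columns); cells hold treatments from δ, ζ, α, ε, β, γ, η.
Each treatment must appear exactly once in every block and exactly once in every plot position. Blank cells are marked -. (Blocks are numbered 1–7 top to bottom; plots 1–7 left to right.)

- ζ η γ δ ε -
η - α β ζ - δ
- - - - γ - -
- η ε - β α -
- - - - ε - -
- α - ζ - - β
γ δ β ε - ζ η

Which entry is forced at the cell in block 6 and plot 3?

Block 1, plot 7: block 1 has {δ, ζ, ε, γ, η} and plot 7 has {δ, β, η}, leaving only α.
Block 1, plot 1: block 1 has {δ, ζ, α, ε, γ, η} and plot 1 has {γ, η}, leaving only β.
Block 2, plot 6: block 2 has {δ, ζ, α, β, η} and plot 6 has {ζ, α, ε}, leaving only γ.
Block 2, plot 2: block 2 has {δ, ζ, α, β, γ, η} and plot 2 has {δ, ζ, α, η}, leaving only ε.
Block 3, plot 2: block 3 has {γ} and plot 2 has {δ, ζ, α, ε, η}, leaving only β.
Block 4, plot 4: block 4 has {α, ε, β, η} and plot 4 has {ζ, ε, β, γ}, leaving only δ.
Block 4, plot 1: block 4 has {δ, α, ε, β, η} and plot 1 has {β, γ, η}, leaving only ζ.
Block 4, plot 7: block 4 has {δ, ζ, α, ε, β, η} and plot 7 has {δ, α, β, η}, leaving only γ.
Block 5, plot 2: block 5 has {ε} and plot 2 has {δ, ζ, α, ε, β, η}, leaving only γ.
Block 5, plot 7: block 5 has {ε, γ} and plot 7 has {δ, α, β, γ, η}, leaving only ζ.
Block 3, plot 7: block 3 has {β, γ} and plot 7 has {δ, ζ, α, β, γ, η}, leaving only ε.
Block 5, plot 3: block 5 has {ζ, ε, γ} and plot 3 has {α, ε, β, η}, leaving only δ.
Block 6 already has {ζ, α, β} and plot 3 already has {δ, α, ε, β, η}, so block 6, plot 3 must be γ.

γ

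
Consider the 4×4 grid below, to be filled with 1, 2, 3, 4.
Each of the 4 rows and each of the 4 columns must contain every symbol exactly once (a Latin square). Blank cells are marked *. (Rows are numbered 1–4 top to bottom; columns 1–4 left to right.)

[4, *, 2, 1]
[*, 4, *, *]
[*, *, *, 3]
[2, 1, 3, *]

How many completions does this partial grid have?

Row 1, column 2: eliminating its row and column leaves {3}.
Row 2, column 1: eliminating its row and column leaves {1, 3}.
Row 2, column 3: eliminating its row and column leaves {1}.
Row 2, column 4: eliminating its row and column leaves {2}.
Row 3, column 1: eliminating its row and column leaves {1}.
Row 3, column 2: eliminating its row and column leaves {2}.
Row 3, column 3: eliminating its row and column leaves {1, 4}.
Row 4, column 4: eliminating its row and column leaves {4}.
Only one assignment across all blanks avoids any row or column repeat, giving 1 completion.

1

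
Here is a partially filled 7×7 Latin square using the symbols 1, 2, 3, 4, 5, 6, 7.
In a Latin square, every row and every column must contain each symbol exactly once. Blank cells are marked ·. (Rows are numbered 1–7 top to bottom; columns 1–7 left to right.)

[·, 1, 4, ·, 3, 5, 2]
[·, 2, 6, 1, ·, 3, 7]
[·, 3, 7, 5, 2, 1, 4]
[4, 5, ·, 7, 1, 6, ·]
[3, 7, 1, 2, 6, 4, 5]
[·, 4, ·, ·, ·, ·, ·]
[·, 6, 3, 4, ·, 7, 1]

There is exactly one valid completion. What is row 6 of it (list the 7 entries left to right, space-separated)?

Row 6, column 6: row 6 has {4} and column 6 has {1, 3, 4, 5, 6, 7}, leaving only 2.
Row 6, column 3: row 6 has {2, 4} and column 3 has {1, 3, 4, 6, 7}, leaving only 5.
Row 6, column 5: row 6 has {2, 4, 5} and column 5 has {1, 2, 3, 6}, leaving only 7.
Row 1, column 4: row 1 has {1, 2, 3, 4, 5} and column 4 has {1, 2, 4, 5, 7}, leaving only 6.
Row 6, column 4: row 6 has {2, 4, 5, 7} and column 4 has {1, 2, 4, 5, 6, 7}, leaving only 3.
Row 6, column 7: row 6 has {2, 3, 4, 5, 7} and column 7 has {1, 2, 4, 5, 7}, leaving only 6.
Row 6, column 1: row 6 has {2, 3, 4, 5, 6, 7} and column 1 has {3, 4}, leaving only 1.
So row 6 reads: 1 4 5 3 7 2 6.

1 4 5 3 7 2 6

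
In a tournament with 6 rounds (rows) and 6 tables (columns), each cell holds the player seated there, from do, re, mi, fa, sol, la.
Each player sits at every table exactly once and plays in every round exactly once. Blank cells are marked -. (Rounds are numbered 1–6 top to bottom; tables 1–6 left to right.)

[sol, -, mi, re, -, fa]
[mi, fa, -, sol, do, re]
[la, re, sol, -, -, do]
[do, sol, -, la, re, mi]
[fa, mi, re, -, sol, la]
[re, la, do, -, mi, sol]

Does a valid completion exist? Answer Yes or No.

Yes

No round or table among the givens repeats a symbol, and propagating forced cells runs into no contradiction.
One valid completion exists (for instance, sol do mi re la fa / mi fa la sol do re / la re sol mi fa do / do sol fa la re mi / fa mi re do sol la / re la do fa mi sol).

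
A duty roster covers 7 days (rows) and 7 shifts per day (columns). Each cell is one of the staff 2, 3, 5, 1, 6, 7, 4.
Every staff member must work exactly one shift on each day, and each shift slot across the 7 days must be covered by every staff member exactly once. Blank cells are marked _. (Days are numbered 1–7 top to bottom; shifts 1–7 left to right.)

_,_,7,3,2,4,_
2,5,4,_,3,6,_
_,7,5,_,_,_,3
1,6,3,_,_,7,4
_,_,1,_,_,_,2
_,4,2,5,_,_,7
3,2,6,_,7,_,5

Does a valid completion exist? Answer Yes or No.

No day or shift among the givens repeats a symbol, and propagating forced cells runs into no contradiction.
One valid completion exists (for instance, 5 1 7 3 2 4 6 / 2 5 4 7 3 6 1 / 4 7 5 1 6 2 3 / 1 6 3 2 5 7 4 / 7 3 1 6 4 5 2 / 6 4 2 5 1 3 7 / 3 2 6 4 7 1 5).

Yes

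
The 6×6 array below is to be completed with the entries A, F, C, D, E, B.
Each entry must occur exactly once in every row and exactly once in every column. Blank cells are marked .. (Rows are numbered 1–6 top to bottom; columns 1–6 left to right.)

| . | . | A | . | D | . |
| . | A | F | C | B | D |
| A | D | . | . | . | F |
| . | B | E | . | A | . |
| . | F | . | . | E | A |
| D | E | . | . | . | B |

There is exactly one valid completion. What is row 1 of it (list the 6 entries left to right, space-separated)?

B C A F D E

Row 1, column 2: row 1 has {A, D} and column 2 has {A, F, D, E, B}, leaving only C.
Row 1, column 6: row 1 has {A, C, D} and column 6 has {A, F, D, B}, leaving only E.
Row 2, column 1: row 2 has {A, F, C, D, B} and column 1 has {A, D}, leaving only E.
Row 3, column 5: row 3 has {A, F, D} and column 5 has {A, D, E, B}, leaving only C.
Row 3, column 3: row 3 has {A, F, C, D} and column 3 has {A, F, E}, leaving only B.
Row 3, column 4: row 3 has {A, F, C, D, B} and column 4 has {C}, leaving only E.
Row 4, column 6: row 4 has {A, E, B} and column 6 has {A, F, D, E, B}, leaving only C.
Row 4, column 1: row 4 has {A, C, E, B} and column 1 has {A, D, E}, leaving only F.
Row 1, column 1: row 1 has {A, C, D, E} and column 1 has {A, F, D, E}, leaving only B.
Row 1, column 4: row 1 has {A, C, D, E, B} and column 4 has {C, E}, leaving only F.
So row 1 reads: B C A F D E.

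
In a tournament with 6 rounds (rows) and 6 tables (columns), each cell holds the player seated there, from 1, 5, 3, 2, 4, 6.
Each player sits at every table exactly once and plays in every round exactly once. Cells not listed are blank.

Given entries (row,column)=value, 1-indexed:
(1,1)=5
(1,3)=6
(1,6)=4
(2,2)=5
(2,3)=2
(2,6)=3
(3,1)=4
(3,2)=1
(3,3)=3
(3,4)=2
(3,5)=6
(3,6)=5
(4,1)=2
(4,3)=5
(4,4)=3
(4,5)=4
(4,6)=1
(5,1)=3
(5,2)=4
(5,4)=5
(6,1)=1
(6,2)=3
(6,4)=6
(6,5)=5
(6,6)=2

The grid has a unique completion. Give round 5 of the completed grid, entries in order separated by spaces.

Round 5, table 3: round 5 has {5, 3, 4} and table 3 has {5, 3, 2, 6}, leaving only 1.
Round 5, table 5: round 5 has {1, 5, 3, 4} and table 5 has {5, 4, 6}, leaving only 2.
Round 5, table 6: round 5 has {1, 5, 3, 2, 4} and table 6 has {1, 5, 3, 2, 4}, leaving only 6.
So round 5 reads: 3 4 1 5 2 6.

3 4 1 5 2 6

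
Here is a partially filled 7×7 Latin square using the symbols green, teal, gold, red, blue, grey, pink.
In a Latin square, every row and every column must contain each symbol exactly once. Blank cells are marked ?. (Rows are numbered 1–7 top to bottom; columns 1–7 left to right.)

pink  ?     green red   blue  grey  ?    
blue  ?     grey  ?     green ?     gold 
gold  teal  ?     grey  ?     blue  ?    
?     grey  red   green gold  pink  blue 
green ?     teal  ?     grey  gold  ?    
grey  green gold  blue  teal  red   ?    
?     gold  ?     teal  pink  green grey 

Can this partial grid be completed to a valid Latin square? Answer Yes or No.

Row 1, column 2: row 1 together with column 2 already contain {green, teal, gold, red, blue, grey, pink} — every symbol — so nothing can go there. The grid has no valid completion.

No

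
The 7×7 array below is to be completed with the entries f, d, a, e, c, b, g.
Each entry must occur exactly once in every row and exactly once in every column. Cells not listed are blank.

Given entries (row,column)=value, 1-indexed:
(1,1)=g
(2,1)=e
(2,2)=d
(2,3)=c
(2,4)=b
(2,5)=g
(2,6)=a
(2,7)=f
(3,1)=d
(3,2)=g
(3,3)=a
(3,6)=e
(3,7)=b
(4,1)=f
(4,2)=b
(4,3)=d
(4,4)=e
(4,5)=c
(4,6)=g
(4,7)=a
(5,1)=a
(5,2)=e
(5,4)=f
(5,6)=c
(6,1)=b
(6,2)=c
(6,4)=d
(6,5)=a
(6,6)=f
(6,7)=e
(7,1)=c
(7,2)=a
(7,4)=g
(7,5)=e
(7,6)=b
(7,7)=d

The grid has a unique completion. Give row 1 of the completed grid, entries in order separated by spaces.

Row 1, column 2: row 1 has {g} and column 2 has {d, a, e, c, b, g}, leaving only f.
Row 1, column 6: row 1 has {f, g} and column 6 has {f, a, e, c, b, g}, leaving only d.
Row 1, column 5: row 1 has {f, d, g} and column 5 has {a, e, c, g}, leaving only b.
Row 1, column 3: row 1 has {f, d, b, g} and column 3 has {d, a, c}, leaving only e.
Row 1, column 7: row 1 has {f, d, e, b, g} and column 7 has {f, d, a, e, b}, leaving only c.
Row 1, column 4: row 1 has {f, d, e, c, b, g} and column 4 has {f, d, e, b, g}, leaving only a.
So row 1 reads: g f e a b d c.

g f e a b d c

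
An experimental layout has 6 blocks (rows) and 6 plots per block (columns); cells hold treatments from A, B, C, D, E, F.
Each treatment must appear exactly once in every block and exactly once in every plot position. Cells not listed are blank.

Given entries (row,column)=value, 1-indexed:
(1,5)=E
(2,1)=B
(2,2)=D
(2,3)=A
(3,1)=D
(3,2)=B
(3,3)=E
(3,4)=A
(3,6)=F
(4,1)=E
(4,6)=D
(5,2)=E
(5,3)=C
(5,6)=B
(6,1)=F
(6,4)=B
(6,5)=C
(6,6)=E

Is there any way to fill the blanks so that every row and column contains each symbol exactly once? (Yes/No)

No

Block 3, plot 5: block 3 together with plot 5 already contain {A, B, C, D, E, F} — every symbol — so nothing can go there. The grid has no valid completion.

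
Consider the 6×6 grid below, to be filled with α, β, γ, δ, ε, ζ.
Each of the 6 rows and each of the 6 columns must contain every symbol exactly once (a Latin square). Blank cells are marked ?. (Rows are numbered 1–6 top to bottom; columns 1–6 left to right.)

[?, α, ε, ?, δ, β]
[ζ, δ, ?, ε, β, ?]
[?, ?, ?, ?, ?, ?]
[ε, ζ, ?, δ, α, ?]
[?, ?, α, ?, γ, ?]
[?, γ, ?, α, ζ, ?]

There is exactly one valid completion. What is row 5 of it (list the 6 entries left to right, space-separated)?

Row 1, column 1: row 1 has {α, β, δ, ε} and column 1 has {ε, ζ}, leaving only γ.
Row 1, column 4: row 1 has {α, β, γ, δ, ε} and column 4 has {α, δ, ε}, leaving only ζ.
Row 5, column 4: row 5 has {α, γ} and column 4 has {α, δ, ε, ζ}, leaving only β.
Row 5, column 1: row 5 has {α, β, γ} and column 1 has {γ, ε, ζ}, leaving only δ.
Row 5, column 2: row 5 has {α, β, γ, δ} and column 2 has {α, γ, δ, ζ}, leaving only ε.
Row 5, column 6: row 5 has {α, β, γ, δ, ε} and column 6 has {β}, leaving only ζ.
So row 5 reads: δ ε α β γ ζ.

δ ε α β γ ζ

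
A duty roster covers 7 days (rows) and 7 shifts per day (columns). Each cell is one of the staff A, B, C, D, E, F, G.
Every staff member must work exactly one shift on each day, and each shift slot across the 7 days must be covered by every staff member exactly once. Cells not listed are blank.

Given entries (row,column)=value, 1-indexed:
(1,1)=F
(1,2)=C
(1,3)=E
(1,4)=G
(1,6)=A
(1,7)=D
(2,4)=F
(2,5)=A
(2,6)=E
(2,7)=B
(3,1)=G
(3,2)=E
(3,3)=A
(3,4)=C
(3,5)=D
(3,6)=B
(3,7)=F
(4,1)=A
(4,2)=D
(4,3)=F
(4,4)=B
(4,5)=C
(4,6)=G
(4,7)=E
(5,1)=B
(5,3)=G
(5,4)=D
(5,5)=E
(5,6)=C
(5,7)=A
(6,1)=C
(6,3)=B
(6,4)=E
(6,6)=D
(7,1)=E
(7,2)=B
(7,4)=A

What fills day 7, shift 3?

D

Day 1, shift 5: day 1 has {A, C, D, E, F, G} and shift 5 has {A, C, D, E}, leaving only B.
Day 2, shift 1: day 2 has {A, B, E, F} and shift 1 has {A, B, C, E, F, G}, leaving only D.
Day 2, shift 2: day 2 has {A, B, D, E, F} and shift 2 has {B, C, D, E}, leaving only G.
Day 2, shift 3: day 2 has {A, B, D, E, F, G} and shift 3 has {A, B, E, F, G}, leaving only C.
Day 7 already has {A, B, E} and shift 3 already has {A, B, C, E, F, G}, so day 7, shift 3 must be D.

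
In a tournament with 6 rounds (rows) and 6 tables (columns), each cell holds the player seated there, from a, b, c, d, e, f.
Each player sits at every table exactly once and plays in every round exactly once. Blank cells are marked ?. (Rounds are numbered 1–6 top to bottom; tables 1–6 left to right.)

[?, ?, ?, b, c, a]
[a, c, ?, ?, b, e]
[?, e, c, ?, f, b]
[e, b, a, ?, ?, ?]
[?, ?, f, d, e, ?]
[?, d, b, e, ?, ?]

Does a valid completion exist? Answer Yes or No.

No

Round 1, table 2: round 1 has {a, b, c} and table 2 has {b, c, d, e}, so it must be f.
Round 1, table 1: round 1 has {a, b, c, f} and table 1 has {a, e}, so it must be d.
Now round 3, table 1: round 3 together with table 1 already contain {a, b, c, d, e, f} — every symbol — so nothing can go there. The grid has no valid completion.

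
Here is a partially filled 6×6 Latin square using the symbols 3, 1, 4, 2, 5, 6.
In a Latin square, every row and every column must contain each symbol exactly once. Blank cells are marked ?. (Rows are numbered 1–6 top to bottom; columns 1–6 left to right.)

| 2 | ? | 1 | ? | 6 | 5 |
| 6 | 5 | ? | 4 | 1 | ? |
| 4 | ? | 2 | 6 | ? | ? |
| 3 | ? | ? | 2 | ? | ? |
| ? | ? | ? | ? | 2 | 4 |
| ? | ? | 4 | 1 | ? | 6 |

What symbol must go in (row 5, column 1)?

1

Row 1, column 4: row 1 has {1, 2, 5, 6} and column 4 has {1, 4, 2, 6}, leaving only 3.
Row 1, column 2: row 1 has {3, 1, 2, 5, 6} and column 2 has {5}, leaving only 4.
Row 2, column 3: row 2 has {1, 4, 5, 6} and column 3 has {1, 4, 2}, leaving only 3.
Row 2, column 6: row 2 has {3, 1, 4, 5, 6} and column 6 has {4, 5, 6}, leaving only 2.
Row 4, column 6: row 4 has {3, 2} and column 6 has {4, 2, 5, 6}, leaving only 1.
Row 3, column 6: row 3 has {4, 2, 6} and column 6 has {1, 4, 2, 5, 6}, leaving only 3.
Row 3, column 2: row 3 has {3, 4, 2, 6} and column 2 has {4, 5}, leaving only 1.
Row 3, column 5: row 3 has {3, 1, 4, 2, 6} and column 5 has {1, 2, 6}, leaving only 5.
Row 4, column 2: row 4 has {3, 1, 2} and column 2 has {1, 4, 5}, leaving only 6.
Row 4, column 3: row 4 has {3, 1, 2, 6} and column 3 has {3, 1, 4, 2}, leaving only 5.
Row 4, column 5: row 4 has {3, 1, 2, 5, 6} and column 5 has {1, 2, 5, 6}, leaving only 4.
Row 5, column 2: row 5 has {4, 2} and column 2 has {1, 4, 5, 6}, leaving only 3.
Row 5, column 3: row 5 has {3, 4, 2} and column 3 has {3, 1, 4, 2, 5}, leaving only 6.
Row 5, column 4: row 5 has {3, 4, 2, 6} and column 4 has {3, 1, 4, 2, 6}, leaving only 5.
Row 5 already has {3, 4, 2, 5, 6} and column 1 already has {3, 4, 2, 6}, so row 5, column 1 must be 1.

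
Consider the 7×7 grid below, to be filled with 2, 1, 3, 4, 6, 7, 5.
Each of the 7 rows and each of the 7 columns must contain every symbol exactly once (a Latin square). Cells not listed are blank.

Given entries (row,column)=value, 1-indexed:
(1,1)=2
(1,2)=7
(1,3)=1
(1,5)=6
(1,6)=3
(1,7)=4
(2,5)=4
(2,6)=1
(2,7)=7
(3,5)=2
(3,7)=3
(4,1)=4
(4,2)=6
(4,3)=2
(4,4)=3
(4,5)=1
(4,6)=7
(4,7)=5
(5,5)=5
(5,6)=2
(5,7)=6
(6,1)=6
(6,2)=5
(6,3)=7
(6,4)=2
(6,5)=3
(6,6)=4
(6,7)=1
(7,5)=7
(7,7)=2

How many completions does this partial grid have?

Row 1, column 4: eliminating its row and column leaves {5}.
Row 2, column 1: eliminating its row and column leaves {3, 5}.
Row 2, column 2: eliminating its row and column leaves {2, 3}.
Row 2, column 3: eliminating its row and column leaves {3, 6, 5}.
Row 2, column 4: eliminating its row and column leaves {6, 5}.
Row 3, column 1: eliminating its row and column leaves {1, 7, 5}.
Row 3, column 2: eliminating its row and column leaves {1, 4}.
Row 3, column 3: eliminating its row and column leaves {4, 6, 5}.
Row 3, column 4: eliminating its row and column leaves {1, 4, 6, 7, 5}.
Row 3, column 6: eliminating its row and column leaves {6, 5}.
Row 5, column 1: eliminating its row and column leaves {1, 3, 7}.
Row 5, column 2: eliminating its row and column leaves {1, 3, 4}.
Row 5, column 3: eliminating its row and column leaves {3, 4}.
Row 5, column 4: eliminating its row and column leaves {1, 4, 7}.
Row 7, column 1: eliminating its row and column leaves {1, 3, 5}.
Row 7, column 2: eliminating its row and column leaves {1, 3, 4}.
Row 7, column 3: eliminating its row and column leaves {3, 4, 6, 5}.
Row 7, column 4: eliminating its row and column leaves {1, 4, 6, 5}.
Row 7, column 6: eliminating its row and column leaves {6, 5}.
Enumerating the assignments across these blanks that avoid any row or column repeat gives 14 completions.

14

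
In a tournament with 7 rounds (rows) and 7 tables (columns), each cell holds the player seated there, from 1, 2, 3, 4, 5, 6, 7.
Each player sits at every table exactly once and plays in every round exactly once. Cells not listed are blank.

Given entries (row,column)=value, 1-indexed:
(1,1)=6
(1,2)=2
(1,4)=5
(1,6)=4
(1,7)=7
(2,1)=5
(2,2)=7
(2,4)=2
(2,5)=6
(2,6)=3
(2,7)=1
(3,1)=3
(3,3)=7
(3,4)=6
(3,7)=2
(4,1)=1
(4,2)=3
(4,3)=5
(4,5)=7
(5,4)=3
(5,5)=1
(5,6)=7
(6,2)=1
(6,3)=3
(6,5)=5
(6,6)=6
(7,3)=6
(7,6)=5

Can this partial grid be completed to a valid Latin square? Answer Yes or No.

No round or table among the givens repeats a symbol, and propagating forced cells runs into no contradiction.
One valid completion exists (for instance, 6 2 1 5 3 4 7 / 5 7 4 2 6 3 1 / 3 5 7 6 4 1 2 / 1 3 5 4 7 2 6 / 4 6 2 3 1 7 5 / 2 1 3 7 5 6 4 / 7 4 6 1 2 5 3).

Yes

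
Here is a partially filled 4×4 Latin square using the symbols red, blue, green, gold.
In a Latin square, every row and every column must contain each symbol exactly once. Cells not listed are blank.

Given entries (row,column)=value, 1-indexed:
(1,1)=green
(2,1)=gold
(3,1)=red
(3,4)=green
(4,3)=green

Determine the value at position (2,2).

green

Row 4, column 1: row 4 has {green} and column 1 has {red, green, gold}, leaving only blue.
Row 2, column 2 is narrowed to {red, blue, green}.
If it were red, then row 2, column 4 would be left with no valid symbol.
If it were blue, then row 2, column 4 would be left with no valid symbol.
So row 2, column 2 must be green.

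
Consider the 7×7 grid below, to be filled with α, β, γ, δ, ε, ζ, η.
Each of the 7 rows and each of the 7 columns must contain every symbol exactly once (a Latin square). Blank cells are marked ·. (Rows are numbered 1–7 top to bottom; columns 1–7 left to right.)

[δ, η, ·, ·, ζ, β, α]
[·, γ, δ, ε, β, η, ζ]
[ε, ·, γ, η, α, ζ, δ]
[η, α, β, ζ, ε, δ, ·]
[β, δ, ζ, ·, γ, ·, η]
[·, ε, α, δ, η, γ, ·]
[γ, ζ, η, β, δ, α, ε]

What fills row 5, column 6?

ε

Row 5 already has {β, γ, δ, ζ, η} and column 6 already has {α, β, γ, δ, ζ, η}, so row 5, column 6 must be ε.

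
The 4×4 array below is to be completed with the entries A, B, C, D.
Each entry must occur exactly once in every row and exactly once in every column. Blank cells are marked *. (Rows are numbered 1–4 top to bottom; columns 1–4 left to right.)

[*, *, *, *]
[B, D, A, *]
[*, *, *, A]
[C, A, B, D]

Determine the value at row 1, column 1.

Row 2, column 4: row 2 has {A, B, D} and column 4 has {A, D}, leaving only C.
Row 1, column 4: row 1 has {} and column 4 has {A, C, D}, leaving only B.
Row 1, column 2: row 1 has {B} and column 2 has {A, D}, leaving only C.
Row 1, column 3: row 1 has {B, C} and column 3 has {A, B}, leaving only D.
Row 1 already has {B, C, D} and column 1 already has {B, C}, so row 1, column 1 must be A.

A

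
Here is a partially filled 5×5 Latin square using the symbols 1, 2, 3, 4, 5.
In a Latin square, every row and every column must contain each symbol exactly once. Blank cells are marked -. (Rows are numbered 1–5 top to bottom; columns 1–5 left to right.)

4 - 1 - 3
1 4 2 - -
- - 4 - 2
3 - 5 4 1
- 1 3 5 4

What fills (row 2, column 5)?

Row 2 already has {1, 2, 4} and column 5 already has {1, 2, 3, 4}, so row 2, column 5 must be 5.

5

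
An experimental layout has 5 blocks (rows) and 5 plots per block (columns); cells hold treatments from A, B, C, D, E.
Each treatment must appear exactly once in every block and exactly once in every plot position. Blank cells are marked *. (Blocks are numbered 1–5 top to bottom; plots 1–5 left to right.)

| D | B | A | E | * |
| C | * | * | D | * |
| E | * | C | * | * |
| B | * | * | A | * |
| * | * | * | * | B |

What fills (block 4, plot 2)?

Block 1, plot 5: block 1 has {A, B, D, E} and plot 5 has {B}, leaving only C.
Block 3, plot 4: block 3 has {C, E} and plot 4 has {A, D, E}, leaving only B.
Block 5, plot 1: block 5 has {B} and plot 1 has {B, C, D, E}, leaving only A.
Block 5, plot 4: block 5 has {A, B} and plot 4 has {A, B, D, E}, leaving only C.
Block 4, plot 2 is narrowed to {C, D, E}.
If it were D, then block 5, plot 2 would be left with no valid symbol.
If it were E, then block 5, plot 2 would be left with no valid symbol.
So block 4, plot 2 must be C.

C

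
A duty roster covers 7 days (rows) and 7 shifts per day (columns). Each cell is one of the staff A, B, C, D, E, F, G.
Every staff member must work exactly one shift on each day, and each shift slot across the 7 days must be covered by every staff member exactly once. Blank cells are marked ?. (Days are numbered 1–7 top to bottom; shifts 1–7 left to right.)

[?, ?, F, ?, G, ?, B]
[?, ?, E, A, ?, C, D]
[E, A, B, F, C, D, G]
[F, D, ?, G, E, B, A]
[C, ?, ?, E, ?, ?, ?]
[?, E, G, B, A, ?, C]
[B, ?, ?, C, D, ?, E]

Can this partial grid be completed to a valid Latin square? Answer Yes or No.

Yes

No day or shift among the givens repeats a symbol, and propagating forced cells runs into no contradiction.
One valid completion exists (for instance, A C F D G E B / G B E A F C D / E A B F C D G / F D C G E B A / C G D E B A F / D E G B A F C / B F A C D G E).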